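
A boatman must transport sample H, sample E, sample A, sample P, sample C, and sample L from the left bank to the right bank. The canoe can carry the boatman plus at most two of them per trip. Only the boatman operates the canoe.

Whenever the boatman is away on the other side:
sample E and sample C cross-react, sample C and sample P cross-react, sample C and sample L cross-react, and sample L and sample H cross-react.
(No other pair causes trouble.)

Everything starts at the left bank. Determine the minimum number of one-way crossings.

7

Counting alone: the boatman can take at most 2 across per trip to the right bank, so moving all 6 needs at least 3 loaded trips out, with a return between consecutive ones — at least 5 crossings.
The safety rule pushes this higher. Following every safe sequence of crossings, the most of the 6 that can be at the right bank as the canoe arrives there on crossing 5 is 5 — never all 6.
So no plan with fewer than 7 crossings exists, and this one achieves 7:
1. Boatman goes to the right bank with sample C and sample H.  [the left bank: sample A, sample E, sample L, sample P | the right bank: sample C, sample H]
2. Boatman goes back to the left bank alone.  [the left bank: sample A, sample E, sample L, sample P | the right bank: sample C, sample H]
3. Boatman goes to the right bank with sample A.  [the left bank: sample E, sample L, sample P | the right bank: sample A, sample C, sample H]
4. Boatman goes back to the left bank alone.  [the left bank: sample E, sample L, sample P | the right bank: sample A, sample C, sample H]
5. Boatman goes to the right bank with sample E and sample P.  [the left bank: sample L | the right bank: sample A, sample C, sample E, sample H, sample P]
6. Boatman goes back to the left bank with sample C.  [the left bank: sample C, sample L | the right bank: sample A, sample E, sample H, sample P]
7. Boatman goes to the right bank with sample C and sample L.  [the left bank: — | the right bank: sample A, sample C, sample E, sample H, sample L, sample P]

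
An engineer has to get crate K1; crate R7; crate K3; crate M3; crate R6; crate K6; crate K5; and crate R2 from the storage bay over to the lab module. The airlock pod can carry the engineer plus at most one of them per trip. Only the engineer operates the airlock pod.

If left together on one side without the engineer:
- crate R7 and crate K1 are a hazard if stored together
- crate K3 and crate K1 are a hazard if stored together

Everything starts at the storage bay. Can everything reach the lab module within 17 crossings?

Yes

Yes — this plan uses 17 crossings (≤ 17):
1. Engineer goes to the lab module with crate K1.
2. Engineer goes back to the storage bay alone.
3. Engineer goes to the lab module with crate R7.
4. Engineer goes back to the storage bay with crate K1.
5. Engineer goes to the lab module with crate K3.
6. Engineer goes back to the storage bay alone.
7. Engineer goes to the lab module with crate M3.
8. Engineer goes back to the storage bay alone.
9. Engineer goes to the lab module with crate R6.
10. Engineer goes back to the storage bay alone.
11. Engineer goes to the lab module with crate K6.
12. Engineer goes back to the storage bay alone.
13. Engineer goes to the lab module with crate K5.
14. Engineer goes back to the storage bay alone.
15. Engineer goes to the lab module with crate R2.
16. Engineer goes back to the storage bay alone.
17. Engineer goes to the lab module with crate K1.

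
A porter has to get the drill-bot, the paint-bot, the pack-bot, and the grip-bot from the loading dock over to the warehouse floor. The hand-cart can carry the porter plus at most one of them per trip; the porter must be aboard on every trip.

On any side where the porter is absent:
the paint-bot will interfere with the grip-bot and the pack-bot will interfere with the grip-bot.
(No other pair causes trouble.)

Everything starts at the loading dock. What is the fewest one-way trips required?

Counting alone: the porter can take at most 1 across per trip to the warehouse floor, so moving all 4 needs at least 4 loaded trips out, with a return between consecutive ones — at least 7 crossings.
The safety rule pushes this higher. Following every safe sequence of crossings, the most of the 4 that can be at the warehouse floor as the hand-cart arrives there on crossing 7 is 3 — never all 4.
So no plan with fewer than 9 crossings exists, and this one achieves 9:
1. Porter goes to the warehouse floor with the grip-bot.  [the loading dock: the drill-bot, the pack-bot, the paint-bot | the warehouse floor: the grip-bot]
2. Porter goes back to the loading dock alone.  [the loading dock: the drill-bot, the pack-bot, the paint-bot | the warehouse floor: the grip-bot]
3. Porter goes to the warehouse floor with the drill-bot.  [the loading dock: the pack-bot, the paint-bot | the warehouse floor: the drill-bot, the grip-bot]
4. Porter goes back to the loading dock alone.  [the loading dock: the pack-bot, the paint-bot | the warehouse floor: the drill-bot, the grip-bot]
5. Porter goes to the warehouse floor with the paint-bot.  [the loading dock: the pack-bot | the warehouse floor: the drill-bot, the grip-bot, the paint-bot]
6. Porter goes back to the loading dock with the grip-bot.  [the loading dock: the grip-bot, the pack-bot | the warehouse floor: the drill-bot, the paint-bot]
7. Porter goes to the warehouse floor with the pack-bot.  [the loading dock: the grip-bot | the warehouse floor: the drill-bot, the pack-bot, the paint-bot]
8. Porter goes back to the loading dock alone.  [the loading dock: the grip-bot | the warehouse floor: the drill-bot, the pack-bot, the paint-bot]
9. Porter goes to the warehouse floor with the grip-bot.  [the loading dock: — | the warehouse floor: the drill-bot, the grip-bot, the pack-bot, the paint-bot]

9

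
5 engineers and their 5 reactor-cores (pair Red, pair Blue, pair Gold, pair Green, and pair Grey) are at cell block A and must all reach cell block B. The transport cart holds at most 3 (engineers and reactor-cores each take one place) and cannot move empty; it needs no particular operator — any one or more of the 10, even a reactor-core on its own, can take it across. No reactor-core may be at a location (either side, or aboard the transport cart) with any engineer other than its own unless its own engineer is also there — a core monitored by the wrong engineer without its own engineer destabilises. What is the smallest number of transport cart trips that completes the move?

11

Counting alone: each trip to cell block B takes at most 3 across and each return brings at least 1 back, so after t trips out (and t−1 returns) at most 3t − (t−1) of the 10 are across; that first reaches 10 at t = 5, so at least 9 crossings are needed.
The safety rule pushes this higher. Following every safe sequence of crossings, the most of the 10 that can be at cell block B as the transport cart arrives there on crossing 9 is 9 — never all 10.
So no plan with fewer than 11 crossings exists, and this one achieves 11:
1. engineer Red and reactor-core Red cross → cell block B.
2. engineer Red crosses ← cell block A.
3. reactor-core Blue, reactor-core Gold, and reactor-core Green cross → cell block B.
4. reactor-core Red crosses ← cell block A.
5. engineer Blue, engineer Gold, and engineer Green cross → cell block B.
6. engineer Blue and reactor-core Blue cross ← cell block A.
7. engineer Blue, engineer Grey, and engineer Red cross → cell block B.
8. reactor-core Gold crosses ← cell block A.
9. reactor-core Blue and reactor-core Red cross → cell block B.
10. reactor-core Red crosses ← cell block A.
11. reactor-core Gold, reactor-core Grey, and reactor-core Red cross → cell block B.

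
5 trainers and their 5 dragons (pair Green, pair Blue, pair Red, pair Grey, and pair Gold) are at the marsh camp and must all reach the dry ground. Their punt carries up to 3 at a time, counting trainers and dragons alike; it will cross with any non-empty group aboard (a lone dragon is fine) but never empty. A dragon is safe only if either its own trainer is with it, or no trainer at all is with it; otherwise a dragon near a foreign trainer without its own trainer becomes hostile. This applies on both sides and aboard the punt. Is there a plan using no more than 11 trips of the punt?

Yes

Yes — this plan uses 11 crossings (≤ 11):
1. dragon Green and trainer Green cross → the dry ground.
2. trainer Green crosses ← the marsh camp.
3. dragon Blue, dragon Grey, and dragon Red cross → the dry ground.
4. dragon Green crosses ← the marsh camp.
5. trainer Blue, trainer Grey, and trainer Red cross → the dry ground.
6. dragon Blue and trainer Blue cross ← the marsh camp.
7. trainer Blue, trainer Gold, and trainer Green cross → the dry ground.
8. dragon Red crosses ← the marsh camp.
9. dragon Blue and dragon Green cross → the dry ground.
10. dragon Green crosses ← the marsh camp.
11. dragon Gold, dragon Green, and dragon Red cross → the dry ground.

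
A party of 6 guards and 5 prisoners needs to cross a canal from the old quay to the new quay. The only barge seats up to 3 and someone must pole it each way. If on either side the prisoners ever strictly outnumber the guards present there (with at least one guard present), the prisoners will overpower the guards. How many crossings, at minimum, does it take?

Counting alone: each trip to the new quay takes at most 3 across and each return brings at least 1 back, so after t trips out (and t−1 returns) at most 3t − (t−1) of the 11 are across; that first reaches 11 at t = 5, so at least 9 crossings are needed.
The plan below uses exactly 9 crossings, so it is optimal:
1. 3 prisoners → the new quay.  (the old quay: 6G 2P; the new quay: 0G 3P)
2. 1 prisoner ← the old quay.  (the old quay: 6G 3P; the new quay: 0G 2P)
3. 3 guards → the new quay.  (the old quay: 3G 3P; the new quay: 3G 2P)
4. 1 guard ← the old quay.  (the old quay: 4G 3P; the new quay: 2G 2P)
5. 2 guards and 1 prisoner → the new quay.  (the old quay: 2G 2P; the new quay: 4G 3P)
6. 1 guard ← the old quay.  (the old quay: 3G 2P; the new quay: 3G 3P)
7. 2 guards and 1 prisoner → the new quay.  (the old quay: 1G 1P; the new quay: 5G 4P)
8. 1 guard ← the old quay.  (the old quay: 2G 1P; the new quay: 4G 4P)
9. 2 guards and 1 prisoner → the new quay.  (the old quay: 0G 0P; the new quay: 6G 5P)

9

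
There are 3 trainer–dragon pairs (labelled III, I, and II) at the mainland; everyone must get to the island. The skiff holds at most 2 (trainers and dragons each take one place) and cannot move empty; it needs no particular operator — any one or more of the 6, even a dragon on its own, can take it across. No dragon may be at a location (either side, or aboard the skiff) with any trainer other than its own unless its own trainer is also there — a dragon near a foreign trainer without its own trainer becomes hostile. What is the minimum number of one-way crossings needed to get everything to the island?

11

Counting alone: each trip to the island takes at most 2 across and each return brings at least 1 back, so after t trips out (and t−1 returns) at most 2t − (t−1) of the 6 are across; that first reaches 6 at t = 5, so at least 9 crossings are needed.
The safety rule pushes this higher. Following every safe sequence of crossings, the most of the 6 that can be at the island as the skiff arrives there on crossing 9 is 5 — never all 6.
So no plan with fewer than 11 crossings exists, and this one achieves 11:
1. dragon III and trainer III cross → the island.
2. trainer III crosses ← the mainland.
3. dragon I and dragon II cross → the island.
4. dragon III crosses ← the mainland.
5. trainer I and trainer II cross → the island.
6. dragon I and trainer I cross ← the mainland.
7. trainer I and trainer III cross → the island.
8. dragon II crosses ← the mainland.
9. dragon I and dragon III cross → the island.
10. trainer II crosses ← the mainland.
11. dragon II and trainer II cross → the island.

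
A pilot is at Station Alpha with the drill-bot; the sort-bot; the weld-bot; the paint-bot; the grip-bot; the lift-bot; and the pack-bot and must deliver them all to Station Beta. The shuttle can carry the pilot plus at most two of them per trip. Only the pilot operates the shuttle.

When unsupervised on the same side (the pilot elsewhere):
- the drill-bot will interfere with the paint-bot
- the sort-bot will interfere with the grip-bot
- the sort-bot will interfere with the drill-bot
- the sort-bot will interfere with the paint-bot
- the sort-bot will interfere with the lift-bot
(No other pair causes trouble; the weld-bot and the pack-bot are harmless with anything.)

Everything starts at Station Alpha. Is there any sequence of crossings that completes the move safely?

1. Pilot goes to Station Beta with the drill-bot and the sort-bot.  [Station Alpha: the grip-bot, the lift-bot, the pack-bot, the paint-bot, the weld-bot | Station Beta: the drill-bot, the sort-bot]
2. Pilot goes back to Station Alpha with the drill-bot.  [Station Alpha: the drill-bot, the grip-bot, the lift-bot, the pack-bot, the paint-bot, the weld-bot | Station Beta: the sort-bot]
3. Pilot goes to Station Beta with the drill-bot and the weld-bot.  [Station Alpha: the grip-bot, the lift-bot, the pack-bot, the paint-bot | Station Beta: the drill-bot, the sort-bot, the weld-bot]
4. Pilot goes back to Station Alpha with the drill-bot.  [Station Alpha: the drill-bot, the grip-bot, the lift-bot, the pack-bot, the paint-bot | Station Beta: the sort-bot, the weld-bot]
5. Pilot goes to Station Beta with the drill-bot and the grip-bot.  [Station Alpha: the lift-bot, the pack-bot, the paint-bot | Station Beta: the drill-bot, the grip-bot, the sort-bot, the weld-bot]
6. Pilot goes back to Station Alpha with the sort-bot.  [Station Alpha: the lift-bot, the pack-bot, the paint-bot, the sort-bot | Station Beta: the drill-bot, the grip-bot, the weld-bot]
7. Pilot goes to Station Beta with the lift-bot and the sort-bot.  [Station Alpha: the pack-bot, the paint-bot | Station Beta: the drill-bot, the grip-bot, the lift-bot, the sort-bot, the weld-bot]
8. Pilot goes back to Station Alpha with the sort-bot.  [Station Alpha: the pack-bot, the paint-bot, the sort-bot | Station Beta: the drill-bot, the grip-bot, the lift-bot, the weld-bot]
9. Pilot goes to Station Beta with the pack-bot and the sort-bot.  [Station Alpha: the paint-bot | Station Beta: the drill-bot, the grip-bot, the lift-bot, the pack-bot, the sort-bot, the weld-bot]
10. Pilot goes back to Station Alpha with the sort-bot.  [Station Alpha: the paint-bot, the sort-bot | Station Beta: the drill-bot, the grip-bot, the lift-bot, the pack-bot, the weld-bot]
11. Pilot goes to Station Beta with the paint-bot and the sort-bot.  [Station Alpha: — | Station Beta: the drill-bot, the grip-bot, the lift-bot, the pack-bot, the paint-bot, the sort-bot, the weld-bot]

Yes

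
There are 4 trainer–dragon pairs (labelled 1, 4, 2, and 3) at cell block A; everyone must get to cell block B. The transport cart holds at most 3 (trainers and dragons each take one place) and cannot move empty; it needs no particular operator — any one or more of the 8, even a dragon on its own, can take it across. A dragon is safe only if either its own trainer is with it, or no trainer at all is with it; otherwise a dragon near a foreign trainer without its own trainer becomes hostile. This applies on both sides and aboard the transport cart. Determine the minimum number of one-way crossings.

Counting alone: each trip to cell block B takes at most 3 across and each return brings at least 1 back, so after t trips out (and t−1 returns) at most 3t − (t−1) of the 8 are across; that first reaches 8 at t = 4, so at least 7 crossings are needed.
The safety rule pushes this higher. Following every safe sequence of crossings, the most of the 8 that can be at cell block B as the transport cart arrives there on crossing 7 is 7 — never all 8.
So no plan with fewer than 9 crossings exists, and this one achieves 9:
1. dragon 1 and trainer 1 cross → cell block B.
2. trainer 1 crosses ← cell block A.
3. dragon 4, trainer 1, and trainer 4 cross → cell block B.
4. dragon 1 and trainer 1 cross ← cell block A.
5. trainer 1, trainer 2, and trainer 3 cross → cell block B.
6. dragon 4 crosses ← cell block A.
7. dragon 1 and dragon 4 cross → cell block B.
8. dragon 1 crosses ← cell block A.
9. dragon 1, dragon 2, and dragon 3 cross → cell block B.

9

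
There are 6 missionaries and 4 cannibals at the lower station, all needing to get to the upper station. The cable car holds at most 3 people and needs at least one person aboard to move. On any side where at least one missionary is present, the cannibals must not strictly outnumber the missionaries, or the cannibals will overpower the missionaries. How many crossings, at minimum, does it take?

Counting alone: each trip to the upper station takes at most 3 across and each return brings at least 1 back, so after t trips out (and t−1 returns) at most 3t − (t−1) of the 10 are across; that first reaches 10 at t = 5, so at least 9 crossings are needed.
The plan below uses exactly 9 crossings, so it is optimal:
1. 2 cannibals → the upper station.  (the lower station: 6M 2C; the upper station: 0M 2C)
2. 1 cannibal ← the lower station.  (the lower station: 6M 3C; the upper station: 0M 1C)
3. 3 cannibals → the upper station.  (the lower station: 6M 0C; the upper station: 0M 4C)
4. 1 cannibal ← the lower station.  (the lower station: 6M 1C; the upper station: 0M 3C)
5. 3 missionaries → the upper station.  (the lower station: 3M 1C; the upper station: 3M 3C)
6. 1 cannibal ← the lower station.  (the lower station: 3M 2C; the upper station: 3M 2C)
7. 1 missionary and 2 cannibals → the upper station.  (the lower station: 2M 0C; the upper station: 4M 4C)
8. 1 cannibal ← the lower station.  (the lower station: 2M 1C; the upper station: 4M 3C)
9. 2 missionaries and 1 cannibal → the upper station.  (the lower station: 0M 0C; the upper station: 6M 4C)

9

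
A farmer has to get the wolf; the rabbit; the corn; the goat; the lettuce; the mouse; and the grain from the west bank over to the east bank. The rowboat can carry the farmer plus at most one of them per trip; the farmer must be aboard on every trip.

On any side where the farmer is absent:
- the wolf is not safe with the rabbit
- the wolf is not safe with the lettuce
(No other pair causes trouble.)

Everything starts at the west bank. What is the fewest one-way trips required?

15

Counting alone: the farmer can take at most 1 across per trip to the east bank, so moving all 7 needs at least 7 loaded trips out, with a return between consecutive ones — at least 13 crossings.
The safety rule pushes this higher. Following every safe sequence of crossings, the most of the 7 that can be at the east bank as the rowboat arrives there on crossing 13 is 6 — never all 7.
So no plan with fewer than 15 crossings exists, and this one achieves 15:
1. Farmer goes to the east bank with the wolf.  [the west bank: the corn, the goat, the grain, the lettuce, the mouse, the rabbit | the east bank: the wolf]
2. Farmer goes back to the west bank alone.  [the west bank: the corn, the goat, the grain, the lettuce, the mouse, the rabbit | the east bank: the wolf]
3. Farmer goes to the east bank with the rabbit.  [the west bank: the corn, the goat, the grain, the lettuce, the mouse | the east bank: the rabbit, the wolf]
4. Farmer goes back to the west bank with the wolf.  [the west bank: the corn, the goat, the grain, the lettuce, the mouse, the wolf | the east bank: the rabbit]
5. Farmer goes to the east bank with the lettuce.  [the west bank: the corn, the goat, the grain, the mouse, the wolf | the east bank: the lettuce, the rabbit]
6. Farmer goes back to the west bank alone.  [the west bank: the corn, the goat, the grain, the mouse, the wolf | the east bank: the lettuce, the rabbit]
7. Farmer goes to the east bank with the corn.  [the west bank: the goat, the grain, the mouse, the wolf | the east bank: the corn, the lettuce, the rabbit]
8. Farmer goes back to the west bank alone.  [the west bank: the goat, the grain, the mouse, the wolf | the east bank: the corn, the lettuce, the rabbit]
9. Farmer goes to the east bank with the goat.  [the west bank: the grain, the mouse, the wolf | the east bank: the corn, the goat, the lettuce, the rabbit]
10. Farmer goes back to the west bank alone.  [the west bank: the grain, the mouse, the wolf | the east bank: the corn, the goat, the lettuce, the rabbit]
11. Farmer goes to the east bank with the mouse.  [the west bank: the grain, the wolf | the east bank: the corn, the goat, the lettuce, the mouse, the rabbit]
12. Farmer goes back to the west bank alone.  [the west bank: the grain, the wolf | the east bank: the corn, the goat, the lettuce, the mouse, the rabbit]
13. Farmer goes to the east bank with the grain.  [the west bank: the wolf | the east bank: the corn, the goat, the grain, the lettuce, the mouse, the rabbit]
14. Farmer goes back to the west bank alone.  [the west bank: the wolf | the east bank: the corn, the goat, the grain, the lettuce, the mouse, the rabbit]
15. Farmer goes to the east bank with the wolf.  [the west bank: — | the east bank: the corn, the goat, the grain, the lettuce, the mouse, the rabbit, the wolf]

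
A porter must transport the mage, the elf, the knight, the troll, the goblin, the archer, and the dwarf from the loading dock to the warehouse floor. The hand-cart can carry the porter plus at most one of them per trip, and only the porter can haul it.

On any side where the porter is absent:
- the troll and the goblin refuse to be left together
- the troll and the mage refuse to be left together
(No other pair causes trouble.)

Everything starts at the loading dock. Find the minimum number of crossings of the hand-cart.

15

Counting alone: the porter can take at most 1 across per trip to the warehouse floor, so moving all 7 needs at least 7 loaded trips out, with a return between consecutive ones — at least 13 crossings.
The safety rule pushes this higher. Following every safe sequence of crossings, the most of the 7 that can be at the warehouse floor as the hand-cart arrives there on crossing 13 is 6 — never all 7.
So no plan with fewer than 15 crossings exists, and this one achieves 15:
1. Porter goes to the warehouse floor with the troll.  [the loading dock: the archer, the dwarf, the elf, the goblin, the knight, the mage | the warehouse floor: the troll]
2. Porter goes back to the loading dock alone.  [the loading dock: the archer, the dwarf, the elf, the goblin, the knight, the mage | the warehouse floor: the troll]
3. Porter goes to the warehouse floor with the mage.  [the loading dock: the archer, the dwarf, the elf, the goblin, the knight | the warehouse floor: the mage, the troll]
4. Porter goes back to the loading dock with the troll.  [the loading dock: the archer, the dwarf, the elf, the goblin, the knight, the troll | the warehouse floor: the mage]
5. Porter goes to the warehouse floor with the goblin.  [the loading dock: the archer, the dwarf, the elf, the knight, the troll | the warehouse floor: the goblin, the mage]
6. Porter goes back to the loading dock alone.  [the loading dock: the archer, the dwarf, the elf, the knight, the troll | the warehouse floor: the goblin, the mage]
7. Porter goes to the warehouse floor with the elf.  [the loading dock: the archer, the dwarf, the knight, the troll | the warehouse floor: the elf, the goblin, the mage]
8. Porter goes back to the loading dock alone.  [the loading dock: the archer, the dwarf, the knight, the troll | the warehouse floor: the elf, the goblin, the mage]
9. Porter goes to the warehouse floor with the knight.  [the loading dock: the archer, the dwarf, the troll | the warehouse floor: the elf, the goblin, the knight, the mage]
10. Porter goes back to the loading dock alone.  [the loading dock: the archer, the dwarf, the troll | the warehouse floor: the elf, the goblin, the knight, the mage]
11. Porter goes to the warehouse floor with the archer.  [the loading dock: the dwarf, the troll | the warehouse floor: the archer, the elf, the goblin, the knight, the mage]
12. Porter goes back to the loading dock alone.  [the loading dock: the dwarf, the troll | the warehouse floor: the archer, the elf, the goblin, the knight, the mage]
13. Porter goes to the warehouse floor with the dwarf.  [the loading dock: the troll | the warehouse floor: the archer, the dwarf, the elf, the goblin, the knight, the mage]
14. Porter goes back to the loading dock alone.  [the loading dock: the troll | the warehouse floor: the archer, the dwarf, the elf, the goblin, the knight, the mage]
15. Porter goes to the warehouse floor with the troll.  [the loading dock: — | the warehouse floor: the archer, the dwarf, the elf, the goblin, the knight, the mage, the troll]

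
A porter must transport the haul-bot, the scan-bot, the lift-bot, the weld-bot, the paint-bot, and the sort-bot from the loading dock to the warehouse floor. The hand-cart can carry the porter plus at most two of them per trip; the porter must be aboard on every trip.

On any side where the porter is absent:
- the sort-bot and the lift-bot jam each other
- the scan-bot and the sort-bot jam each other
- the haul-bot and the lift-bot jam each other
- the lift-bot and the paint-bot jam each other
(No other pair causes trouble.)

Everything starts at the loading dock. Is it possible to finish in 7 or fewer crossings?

Yes

Yes — this plan uses 7 crossings (≤ 7):
1. Porter goes to the warehouse floor with the lift-bot and the scan-bot.  [the loading dock: the haul-bot, the paint-bot, the sort-bot, the weld-bot | the warehouse floor: the lift-bot, the scan-bot]
2. Porter goes back to the loading dock alone.  [the loading dock: the haul-bot, the paint-bot, the sort-bot, the weld-bot | the warehouse floor: the lift-bot, the scan-bot]
3. Porter goes to the warehouse floor with the weld-bot.  [the loading dock: the haul-bot, the paint-bot, the sort-bot | the warehouse floor: the lift-bot, the scan-bot, the weld-bot]
4. Porter goes back to the loading dock alone.  [the loading dock: the haul-bot, the paint-bot, the sort-bot | the warehouse floor: the lift-bot, the scan-bot, the weld-bot]
5. Porter goes to the warehouse floor with the haul-bot and the paint-bot.  [the loading dock: the sort-bot | the warehouse floor: the haul-bot, the lift-bot, the paint-bot, the scan-bot, the weld-bot]
6. Porter goes back to the loading dock with the lift-bot.  [the loading dock: the lift-bot, the sort-bot | the warehouse floor: the haul-bot, the paint-bot, the scan-bot, the weld-bot]
7. Porter goes to the warehouse floor with the lift-bot and the sort-bot.  [the loading dock: — | the warehouse floor: the haul-bot, the lift-bot, the paint-bot, the scan-bot, the sort-bot, the weld-bot]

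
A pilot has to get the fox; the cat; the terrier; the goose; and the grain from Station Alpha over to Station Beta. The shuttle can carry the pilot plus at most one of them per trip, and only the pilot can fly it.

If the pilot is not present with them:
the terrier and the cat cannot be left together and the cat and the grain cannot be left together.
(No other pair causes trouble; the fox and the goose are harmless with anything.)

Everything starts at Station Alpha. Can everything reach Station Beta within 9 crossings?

Counting alone: the pilot can take at most 1 across per trip to Station Beta, so moving all 5 needs at least 5 loaded trips out, with a return between consecutive ones — at least 9 crossings.
The safety rule pushes this higher. Following every safe sequence of crossings, the most of the 5 that can be at Station Beta as the shuttle arrives there on crossing 9 is 4 — never all 5.
So the move cannot be finished within 9 crossings. (The shortest complete plan takes 11:)
1. Pilot goes to Station Beta with the cat.  [Station Alpha: the fox, the goose, the grain, the terrier | Station Beta: the cat]
2. Pilot goes back to Station Alpha alone.  [Station Alpha: the fox, the goose, the grain, the terrier | Station Beta: the cat]
3. Pilot goes to Station Beta with the fox.  [Station Alpha: the goose, the grain, the terrier | Station Beta: the cat, the fox]
4. Pilot goes back to Station Alpha alone.  [Station Alpha: the goose, the grain, the terrier | Station Beta: the cat, the fox]
5. Pilot goes to Station Beta with the terrier.  [Station Alpha: the goose, the grain | Station Beta: the cat, the fox, the terrier]
6. Pilot goes back to Station Alpha with the cat.  [Station Alpha: the cat, the goose, the grain | Station Beta: the fox, the terrier]
7. Pilot goes to Station Beta with the grain.  [Station Alpha: the cat, the goose | Station Beta: the fox, the grain, the terrier]
8. Pilot goes back to Station Alpha alone.  [Station Alpha: the cat, the goose | Station Beta: the fox, the grain, the terrier]
9. Pilot goes to Station Beta with the goose.  [Station Alpha: the cat | Station Beta: the fox, the goose, the grain, the terrier]
10. Pilot goes back to Station Alpha alone.  [Station Alpha: the cat | Station Beta: the fox, the goose, the grain, the terrier]
11. Pilot goes to Station Beta with the cat.  [Station Alpha: — | Station Beta: the cat, the fox, the goose, the grain, the terrier]

No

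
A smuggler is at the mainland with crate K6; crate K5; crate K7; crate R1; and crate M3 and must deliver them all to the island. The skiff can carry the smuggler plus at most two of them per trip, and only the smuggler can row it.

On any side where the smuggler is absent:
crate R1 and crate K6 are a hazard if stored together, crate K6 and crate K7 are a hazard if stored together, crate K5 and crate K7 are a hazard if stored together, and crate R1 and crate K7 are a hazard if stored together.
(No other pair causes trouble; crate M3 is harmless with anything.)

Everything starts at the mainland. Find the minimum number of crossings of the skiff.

7

Counting alone: the smuggler can take at most 2 across per trip to the island, so moving all 5 needs at least 3 loaded trips out, with a return between consecutive ones — at least 5 crossings.
The safety rule pushes this higher. Following every safe sequence of crossings, the most of the 5 that can be at the island as the skiff arrives there on crossing 5 is 4 — never all 5.
So no plan with fewer than 7 crossings exists, and this one achieves 7:
1. Smuggler goes to the island with crate K6 and crate K7.  [the mainland: crate K5, crate M3, crate R1 | the island: crate K6, crate K7]
2. Smuggler goes back to the mainland with crate K6.  [the mainland: crate K5, crate K6, crate M3, crate R1 | the island: crate K7]
3. Smuggler goes to the island with crate K5 and crate K6.  [the mainland: crate M3, crate R1 | the island: crate K5, crate K6, crate K7]
4. Smuggler goes back to the mainland with crate K7.  [the mainland: crate K7, crate M3, crate R1 | the island: crate K5, crate K6]
5. Smuggler goes to the island with crate K7 and crate M3.  [the mainland: crate R1 | the island: crate K5, crate K6, crate K7, crate M3]
6. Smuggler goes back to the mainland with crate K7.  [the mainland: crate K7, crate R1 | the island: crate K5, crate K6, crate M3]
7. Smuggler goes to the island with crate K7 and crate R1.  [the mainland: — | the island: crate K5, crate K6, crate K7, crate M3, crate R1]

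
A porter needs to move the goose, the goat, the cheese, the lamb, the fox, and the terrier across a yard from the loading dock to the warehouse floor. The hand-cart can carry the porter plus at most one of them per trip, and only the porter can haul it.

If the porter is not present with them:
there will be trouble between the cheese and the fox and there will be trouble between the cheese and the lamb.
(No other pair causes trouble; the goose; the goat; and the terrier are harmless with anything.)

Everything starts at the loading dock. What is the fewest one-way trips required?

13

Counting alone: the porter can take at most 1 across per trip to the warehouse floor, so moving all 6 needs at least 6 loaded trips out, with a return between consecutive ones — at least 11 crossings.
The safety rule pushes this higher. Following every safe sequence of crossings, the most of the 6 that can be at the warehouse floor as the hand-cart arrives there on crossing 11 is 5 — never all 6.
So no plan with fewer than 13 crossings exists, and this one achieves 13:
1. Porter goes to the warehouse floor with the cheese.
2. Porter goes back to the loading dock alone.
3. Porter goes to the warehouse floor with the goose.
4. Porter goes back to the loading dock alone.
5. Porter goes to the warehouse floor with the goat.
6. Porter goes back to the loading dock alone.
7. Porter goes to the warehouse floor with the lamb.
8. Porter goes back to the loading dock with the cheese.
9. Porter goes to the warehouse floor with the fox.
10. Porter goes back to the loading dock alone.
11. Porter goes to the warehouse floor with the terrier.
12. Porter goes back to the loading dock alone.
13. Porter goes to the warehouse floor with the cheese.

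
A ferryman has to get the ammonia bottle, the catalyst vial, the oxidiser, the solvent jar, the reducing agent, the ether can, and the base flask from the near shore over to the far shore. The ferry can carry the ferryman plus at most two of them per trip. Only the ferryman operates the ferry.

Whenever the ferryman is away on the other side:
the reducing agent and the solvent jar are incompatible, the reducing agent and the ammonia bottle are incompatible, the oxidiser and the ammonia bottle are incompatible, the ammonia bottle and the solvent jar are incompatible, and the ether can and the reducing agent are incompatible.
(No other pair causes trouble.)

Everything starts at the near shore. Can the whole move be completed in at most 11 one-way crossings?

Yes

Yes — this plan uses 11 crossings (≤ 11):
1. Ferryman goes to the far shore with the ammonia bottle and the reducing agent.
2. Ferryman goes back to the near shore with the ammonia bottle.
3. Ferryman goes to the far shore with the ammonia bottle and the catalyst vial.
4. Ferryman goes back to the near shore with the ammonia bottle.
5. Ferryman goes to the far shore with the ammonia bottle and the oxidiser.
6. Ferryman goes back to the near shore with the ammonia bottle.
7. Ferryman goes to the far shore with the ammonia bottle and the base flask.
8. Ferryman goes back to the near shore with the ammonia bottle.
9. Ferryman goes to the far shore with the ether can and the solvent jar.
10. Ferryman goes back to the near shore with the reducing agent.
11. Ferryman goes to the far shore with the ammonia bottle and the reducing agent.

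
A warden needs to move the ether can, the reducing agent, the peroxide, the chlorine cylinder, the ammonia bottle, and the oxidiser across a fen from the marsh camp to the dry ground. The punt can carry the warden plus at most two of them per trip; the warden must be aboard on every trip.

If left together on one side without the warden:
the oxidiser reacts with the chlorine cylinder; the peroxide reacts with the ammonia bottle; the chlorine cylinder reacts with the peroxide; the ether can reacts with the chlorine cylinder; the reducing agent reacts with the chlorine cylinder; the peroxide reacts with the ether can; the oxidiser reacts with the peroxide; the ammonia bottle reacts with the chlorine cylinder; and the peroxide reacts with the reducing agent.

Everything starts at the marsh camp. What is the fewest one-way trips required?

Following every safe sequence of crossings from the start, the most of the 6 that can be at the dry ground as the punt arrives there on crossings 1, 3 is 2, 3 respectively; the best ever achieved is 3 of 6.
From crossing 5 on, no configuration arises that was not already reachable earlier: only 12 distinct safe configurations (who is on which side, and where the punt is) can ever be reached, none of them has everyone across, and every continuation just revisits them. So no valid plan exists.

impossible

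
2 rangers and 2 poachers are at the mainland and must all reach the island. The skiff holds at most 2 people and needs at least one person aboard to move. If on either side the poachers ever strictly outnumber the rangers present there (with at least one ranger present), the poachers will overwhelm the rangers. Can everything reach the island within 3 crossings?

Counting alone: each trip to the island takes at most 2 across and each return brings at least 1 back, so after t trips out (and t−1 returns) at most 2t − (t−1) of the 4 are across; that first reaches 4 at t = 3, so at least 5 crossings are needed.
Since 3 < 5, 3 crossings cannot be enough. (The shortest complete plan in fact takes 5:)
1. 2 poachers → the island.  (the mainland: 2R 0P; the island: 0R 2P)
2. 1 poacher ← the mainland.  (the mainland: 2R 1P; the island: 0R 1P)
3. 2 rangers → the island.  (the mainland: 0R 1P; the island: 2R 1P)
4. 1 poacher ← the mainland.  (the mainland: 0R 2P; the island: 2R 0P)
5. 2 poachers → the island.  (the mainland: 0R 0P; the island: 2R 2P)

No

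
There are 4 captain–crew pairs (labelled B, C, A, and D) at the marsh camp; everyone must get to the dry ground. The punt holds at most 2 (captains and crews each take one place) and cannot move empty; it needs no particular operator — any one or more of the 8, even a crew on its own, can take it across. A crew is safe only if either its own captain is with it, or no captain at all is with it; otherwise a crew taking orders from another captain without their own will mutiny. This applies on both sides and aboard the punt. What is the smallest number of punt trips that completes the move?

Following every safe sequence of crossings from the start, the most of the 8 that can be at the dry ground as the punt arrives there on crossings 1, 3, 5 is 2, 3, 4 respectively; the best ever achieved is 4 of 8.
From crossing 7 on, no configuration arises that was not already reachable earlier: only 44 distinct safe configurations (who is on which side, and where the punt is) can ever be reached, none of them has everyone across, and every continuation just revisits them. So no valid plan exists.

impossible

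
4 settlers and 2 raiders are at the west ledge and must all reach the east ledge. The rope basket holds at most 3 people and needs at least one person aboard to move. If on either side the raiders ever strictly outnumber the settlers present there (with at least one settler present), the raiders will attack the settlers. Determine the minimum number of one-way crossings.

Counting alone: each trip to the east ledge takes at most 3 across and each return brings at least 1 back, so after t trips out (and t−1 returns) at most 3t − (t−1) of the 6 are across; that first reaches 6 at t = 3, so at least 5 crossings are needed.
The plan below uses exactly 5 crossings, so it is optimal:
1. 2 raiders → the east ledge.  (the west ledge: 4S 0R; the east ledge: 0S 2R)
2. 1 raider ← the west ledge.  (the west ledge: 4S 1R; the east ledge: 0S 1R)
3. 2 settlers and 1 raider → the east ledge.  (the west ledge: 2S 0R; the east ledge: 2S 2R)
4. 1 raider ← the west ledge.  (the west ledge: 2S 1R; the east ledge: 2S 1R)
5. 2 settlers and 1 raider → the east ledge.  (the west ledge: 0S 0R; the east ledge: 4S 2R)

5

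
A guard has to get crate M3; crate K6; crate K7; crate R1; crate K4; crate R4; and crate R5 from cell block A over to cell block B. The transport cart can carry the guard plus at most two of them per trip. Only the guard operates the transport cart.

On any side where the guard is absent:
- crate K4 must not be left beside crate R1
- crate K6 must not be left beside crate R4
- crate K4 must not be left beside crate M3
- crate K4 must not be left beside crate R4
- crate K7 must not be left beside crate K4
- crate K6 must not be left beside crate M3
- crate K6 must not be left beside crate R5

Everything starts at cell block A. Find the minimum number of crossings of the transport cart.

9

Counting alone: the guard can take at most 2 across per trip to cell block B, so moving all 7 needs at least 4 loaded trips out, with a return between consecutive ones — at least 7 crossings.
The safety rule pushes this higher. Following every safe sequence of crossings, the most of the 7 that can be at cell block B as the transport cart arrives there on crossing 7 is 6 — never all 7.
So no plan with fewer than 9 crossings exists, and this one achieves 9:
1. Guard goes to cell block B with crate K4 and crate K6.  [cell block A: crate K7, crate M3, crate R1, crate R4, crate R5 | cell block B: crate K4, crate K6]
2. Guard goes back to cell block A alone.  [cell block A: crate K7, crate M3, crate R1, crate R4, crate R5 | cell block B: crate K4, crate K6]
3. Guard goes to cell block B with crate R5.  [cell block A: crate K7, crate M3, crate R1, crate R4 | cell block B: crate K4, crate K6, crate R5]
4. Guard goes back to cell block A with crate K6.  [cell block A: crate K6, crate K7, crate M3, crate R1, crate R4 | cell block B: crate K4, crate R5]
5. Guard goes to cell block B with crate M3 and crate R4.  [cell block A: crate K6, crate K7, crate R1 | cell block B: crate K4, crate M3, crate R4, crate R5]
6. Guard goes back to cell block A with crate K4.  [cell block A: crate K4, crate K6, crate K7, crate R1 | cell block B: crate M3, crate R4, crate R5]
7. Guard goes to cell block B with crate K7 and crate R1.  [cell block A: crate K4, crate K6 | cell block B: crate K7, crate M3, crate R1, crate R4, crate R5]
8. Guard goes back to cell block A alone.  [cell block A: crate K4, crate K6 | cell block B: crate K7, crate M3, crate R1, crate R4, crate R5]
9. Guard goes to cell block B with crate K4 and crate K6.  [cell block A: — | cell block B: crate K4, crate K6, crate K7, crate M3, crate R1, crate R4, crate R5]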